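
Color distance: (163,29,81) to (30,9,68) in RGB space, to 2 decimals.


d = √[(R₁-R₂)² + (G₁-G₂)² + (B₁-B₂)²]
d = √[(163-30)² + (29-9)² + (81-68)²]
d = √[17689 + 400 + 169]
d = √18258
d ≈ 135.12


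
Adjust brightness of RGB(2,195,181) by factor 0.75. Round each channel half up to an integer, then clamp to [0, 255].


Multiply each channel by 0.75, round half up, clamp to [0, 255]
R: 2×0.75 = 1.5 → round → 2
G: 195×0.75 = 146.25 → round → 146
B: 181×0.75 = 135.75 → round → 136
= RGB(2, 146, 136)


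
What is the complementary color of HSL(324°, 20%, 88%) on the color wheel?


Complement = opposite side of color wheel = hue + 180°
H' = (324 + 180) mod 360 = 144°
S and L unchanged.
= HSL(144°, 20%, 88%)


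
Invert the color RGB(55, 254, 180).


Invert: (255-R, 255-G, 255-B)
R: 255-55 = 200
G: 255-254 = 1
B: 255-180 = 75
= RGB(200, 1, 75)


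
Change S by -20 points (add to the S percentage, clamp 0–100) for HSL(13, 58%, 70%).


Original S = 58%
Adjustment = -20 percentage points
New S = 58 + (-20) = 38
Clamp to [0, 100] → 38
= HSL(13°, 38%, 70%)


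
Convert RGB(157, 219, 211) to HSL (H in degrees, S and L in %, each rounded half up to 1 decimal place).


Normalize: R'=157/255≈0.6157, G'=219/255≈0.8588, B'=211/255≈0.8275
Max=219/255, Min=157/255, Δ=Max-Min=62/255
L = (Max+Min)/2 = (219+157)/510 = 376/510 = 0.73725… → L = 73.7%
L > 0.5 → S = Δ/(2-Max-Min) = 62/(510-219-157) = 62/134 = 0.46268… → S = 46.3%
(the 1/255 factors cancel in S and H, so raw channel differences can be used)
Max is G' → H = 60 × ((B-R)/Δ + 2) = 60 × ((211-157)/62 + 2)
  54/62 + 2 = 0.8709… + 2 = 2.8709…
  H = 60 × 2.8709… = 172.258…° → H = 172.3°
= HSL(172.3°, 46.3%, 73.7%)


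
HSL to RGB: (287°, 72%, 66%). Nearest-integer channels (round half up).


H=287°, S=0.72, L=0.66
C = (1-|2L-1|)×S = (1-|0.32|)×0.72 = 0.4896
H' = H/60 = 287/60 ≈ 4.7833; X = C×(1-|H' mod 2 - 1|) = 0.38352
m = L - C/2 = 0.66 - 0.2448 = 0.4152
Sector ⌊H'⌋ = 4 → (R',G',B') = (0.38352, 0.0, 0.4896)
RGB = ((R'+m)×255, (G'+m)×255, (B'+m)×255) = (203.6736, 105.876, 230.724)
Round half up → RGB(204, 106, 231)


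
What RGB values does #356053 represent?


35 → 53 (R)
60 → 96 (G)
53 → 83 (B)
= RGB(53, 96, 83)


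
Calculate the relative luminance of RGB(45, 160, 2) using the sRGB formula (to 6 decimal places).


Linearize each channel (sRGB transfer function): c = v/255; c_lin = c/12.92 if c ≤ 0.04045, else ((c+0.055)/1.055)^2.4
  R: 45/255 ≈ 0.176471 > 0.04045 → ((0.176471+0.055)/1.055)^2.4 ≈ 0.026241
  G: 160/255 ≈ 0.627451 > 0.04045 → ((0.627451+0.055)/1.055)^2.4 ≈ 0.351533
  B: 2/255 ≈ 0.007843 ≤ 0.04045 → 0.007843/12.92 ≈ 0.000607
R_lin = 0.026241, G_lin = 0.351533, B_lin = 0.000607
L = 0.2126×R + 0.7152×G + 0.0722×B
L = 0.2126×0.026241 + 0.7152×0.351533 + 0.0722×0.000607
L ≈ 0.257039


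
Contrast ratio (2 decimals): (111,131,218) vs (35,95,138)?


Linearize each sRGB channel c=v/255: c/12.92 if c ≤ 0.04045 else ((c+0.055)/1.055)^2.4
L = 0.2126×R_lin + 0.7152×G_lin + 0.0722×B_lin
Color 1 (111,131,218):
  R=111: 111/255≈0.4353 > 0.04045 → ((0.4353+0.055)/1.055)^2.4 ≈ 0.15896
  G=131: 131/255≈0.5137 > 0.04045 → ((0.5137+0.055)/1.055)^2.4 ≈ 0.22697
  B=218: 218/255≈0.8549 > 0.04045 → ((0.8549+0.055)/1.055)^2.4 ≈ 0.70110
  L1 = 0.2126×0.15896 + 0.7152×0.22697 + 0.0722×0.70110 ≈ 0.24674
Color 2 (35,95,138):
  R=35: 35/255≈0.1373 > 0.04045 → ((0.1373+0.055)/1.055)^2.4 ≈ 0.01681
  G=95: 95/255≈0.3725 > 0.04045 → ((0.3725+0.055)/1.055)^2.4 ≈ 0.11444
  B=138: 138/255≈0.5412 > 0.04045 → ((0.5412+0.055)/1.055)^2.4 ≈ 0.25415
  L2 = 0.2126×0.01681 + 0.7152×0.11444 + 0.0722×0.25415 ≈ 0.10377
Lighter = 0.24674, Darker = 0.10377
Ratio = (L_lighter + 0.05) / (L_darker + 0.05)
Ratio = (0.24674 + 0.05) / (0.10377 + 0.05) = 0.29674 / 0.15377 ≈ 1.9298
Ratio ≈ 1.93:1


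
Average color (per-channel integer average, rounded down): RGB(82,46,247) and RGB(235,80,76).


Midpoint: each channel = ⌊(C₁+C₂)/2⌋
R: ⌊(82+235)/2⌋ = 158
G: ⌊(46+80)/2⌋ = 63
B: ⌊(247+76)/2⌋ = 161
= RGB(158, 63, 161)


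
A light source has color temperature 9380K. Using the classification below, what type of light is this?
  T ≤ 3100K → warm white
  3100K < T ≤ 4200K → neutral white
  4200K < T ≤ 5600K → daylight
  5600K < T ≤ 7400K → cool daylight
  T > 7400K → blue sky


Temperature: 9380K
9380K > 7400K → blue sky
Classification: blue sky


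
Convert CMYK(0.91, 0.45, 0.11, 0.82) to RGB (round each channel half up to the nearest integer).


R = 255 × (1-C) × (1-K) = 255 × 0.09 × 0.18 = 4.131 → 4
G = 255 × (1-M) × (1-K) = 255 × 0.55 × 0.18 = 25.245 → 25
B = 255 × (1-Y) × (1-K) = 255 × 0.89 × 0.18 = 40.851 → 41
= RGB(4, 25, 41)


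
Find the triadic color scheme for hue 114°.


Triadic: equally spaced at 120° intervals
H1 = 114°
H2 = (114 + 120) mod 360 = 234°
H3 = (114 + 240) mod 360 = 354°
Triadic = 114°, 234°, 354°


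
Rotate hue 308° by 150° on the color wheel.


New hue = (H + rotation) mod 360
New hue = (308 + 150) mod 360
= 458 mod 360
= 98°


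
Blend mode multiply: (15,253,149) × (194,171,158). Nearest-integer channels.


Multiply: C = A×B/255, rounded to nearest integer
R: 15×194/255 = 2910/255 ≈ 11.412 → 11
G: 253×171/255 = 43263/255 ≈ 169.659 → 170
B: 149×158/255 = 23542/255 ≈ 92.322 → 92
= RGB(11, 170, 92)


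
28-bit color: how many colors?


Colors = 2^bits = 2^28
= 268,435,456 colors


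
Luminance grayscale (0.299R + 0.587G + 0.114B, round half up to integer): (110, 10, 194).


Gray = 0.299×R + 0.587×G + 0.114×B
Gray = 0.299×110 + 0.587×10 + 0.114×194
Gray = 32.890 + 5.870 + 22.116
Gray = 60.876 → round half up → 61
Gray = 61


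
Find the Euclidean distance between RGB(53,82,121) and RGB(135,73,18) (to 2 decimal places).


d = √[(R₁-R₂)² + (G₁-G₂)² + (B₁-B₂)²]
d = √[(53-135)² + (82-73)² + (121-18)²]
d = √[6724 + 81 + 10609]
d = √17414
d ≈ 131.96


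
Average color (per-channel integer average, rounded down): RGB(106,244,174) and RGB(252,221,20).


Midpoint: each channel = ⌊(C₁+C₂)/2⌋
R: ⌊(106+252)/2⌋ = 179
G: ⌊(244+221)/2⌋ = 232
B: ⌊(174+20)/2⌋ = 97
= RGB(179, 232, 97)


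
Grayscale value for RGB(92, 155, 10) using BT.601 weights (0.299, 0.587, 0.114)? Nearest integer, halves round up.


Gray = 0.299×R + 0.587×G + 0.114×B
Gray = 0.299×92 + 0.587×155 + 0.114×10
Gray = 27.508 + 90.985 + 1.140
Gray = 119.633 → round half up → 120
Gray = 120


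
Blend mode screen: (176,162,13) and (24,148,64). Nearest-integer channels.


Screen: C = 255 - (255-A)×(255-B)/255, rounded to nearest integer
R: 255 - (255-176)×(255-24)/255 = 255 - 18249/255 ≈ 255 - 71.565 = 183.435 → 183
G: 255 - (255-162)×(255-148)/255 = 255 - 9951/255 ≈ 255 - 39.024 = 215.976 → 216
B: 255 - (255-13)×(255-64)/255 = 255 - 46222/255 ≈ 255 - 181.263 = 73.737 → 74
= RGB(183, 216, 74)


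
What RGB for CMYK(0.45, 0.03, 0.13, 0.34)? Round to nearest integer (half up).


R = 255 × (1-C) × (1-K) = 255 × 0.55 × 0.66 = 92.565 → 93
G = 255 × (1-M) × (1-K) = 255 × 0.97 × 0.66 = 163.251 → 163
B = 255 × (1-Y) × (1-K) = 255 × 0.87 × 0.66 = 146.421 → 146
= RGB(93, 163, 146)


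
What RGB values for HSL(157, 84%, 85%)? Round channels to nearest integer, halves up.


H=157°, S=0.84, L=0.85
C = (1-|2L-1|)×S = (1-|0.70|)×0.84 = 0.252
H' = H/60 = 157/60 ≈ 2.6167; X = C×(1-|H' mod 2 - 1|) = 0.1554
m = L - C/2 = 0.85 - 0.126 = 0.724
Sector ⌊H'⌋ = 2 → (R',G',B') = (0.0, 0.252, 0.1554)
RGB = ((R'+m)×255, (G'+m)×255, (B'+m)×255) = (184.62, 248.88, 224.247)
Round half up → RGB(185, 249, 224)


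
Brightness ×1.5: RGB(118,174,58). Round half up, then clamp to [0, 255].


Multiply each channel by 1.5, round half up, clamp to [0, 255]
R: 118×1.5 = 177
G: 174×1.5 = 261 → clamp → 255
B: 58×1.5 = 87
= RGB(177, 255, 87)


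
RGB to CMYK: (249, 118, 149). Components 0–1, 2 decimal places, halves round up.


R'=249/255≈0.9765, G'=118/255≈0.4627, B'=149/255≈0.5843
K = 1 - max(R',G',B') = 1 - 249/255 = 6/255 = 0.02352… → 0.02
(1-R'-K)/(1-K) simplifies to (max-R)/max with max = 249:
C = (249-249)/249 = 0/249 = 0 → 0.00
M = (249-118)/249 = 131/249 = 0.52610… → 0.53
Y = (249-149)/249 = 100/249 = 0.40160… → 0.40
= CMYK(0.00, 0.53, 0.40, 0.02)


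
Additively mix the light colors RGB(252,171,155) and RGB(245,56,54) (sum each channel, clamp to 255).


Additive: each channel = min(255, C₁+C₂)
R: 252+245 = 497 → 255
G: 171+56 = 227 → 227
B: 155+54 = 209 → 209
= RGB(255, 227, 209)


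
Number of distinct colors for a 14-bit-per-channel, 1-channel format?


Total bits = 14 bits/channel × 1 channels = 14 bits
Distinct colors = 2^14
= 16,384 colors


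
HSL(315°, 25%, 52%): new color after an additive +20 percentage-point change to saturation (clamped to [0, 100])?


Original S = 25%
Adjustment = +20 percentage points
New S = 25 + (20) = 45
Clamp to [0, 100] → 45
= HSL(315°, 45%, 52%)


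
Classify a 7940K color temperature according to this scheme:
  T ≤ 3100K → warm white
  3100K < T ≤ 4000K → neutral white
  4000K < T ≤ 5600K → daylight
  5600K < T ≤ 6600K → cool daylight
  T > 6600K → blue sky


Temperature: 7940K
7940K > 6600K → blue sky
Classification: blue sky


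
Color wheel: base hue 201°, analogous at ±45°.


Base hue: 201°
Left analog: (201 - 45) mod 360 = 156°
Right analog: (201 + 45) mod 360 = 246°
Analogous hues = 156° and 246°


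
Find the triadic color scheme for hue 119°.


Triadic: equally spaced at 120° intervals
H1 = 119°
H2 = (119 + 120) mod 360 = 239°
H3 = (119 + 240) mod 360 = 359°
Triadic = 119°, 239°, 359°


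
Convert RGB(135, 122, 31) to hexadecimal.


R = 135 → 87 (hex)
G = 122 → 7A (hex)
B = 31 → 1F (hex)
Hex = #877A1F


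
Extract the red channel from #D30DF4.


Color: #D30DF4
R = D3 = 211
G = 0D = 13
B = F4 = 244
Red = 211


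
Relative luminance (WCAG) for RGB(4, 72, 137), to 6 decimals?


Linearize each channel (sRGB transfer function): c = v/255; c_lin = c/12.92 if c ≤ 0.04045, else ((c+0.055)/1.055)^2.4
  R: 4/255 ≈ 0.015686 ≤ 0.04045 → 0.015686/12.92 ≈ 0.001214
  G: 72/255 ≈ 0.282353 > 0.04045 → ((0.282353+0.055)/1.055)^2.4 ≈ 0.064803
  B: 137/255 ≈ 0.537255 > 0.04045 → ((0.537255+0.055)/1.055)^2.4 ≈ 0.250158
R_lin = 0.001214, G_lin = 0.064803, B_lin = 0.250158
L = 0.2126×R + 0.7152×G + 0.0722×B
L = 0.2126×0.001214 + 0.7152×0.064803 + 0.0722×0.250158
L ≈ 0.064667


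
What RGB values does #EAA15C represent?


EA → 234 (R)
A1 → 161 (G)
5C → 92 (B)
= RGB(234, 161, 92)


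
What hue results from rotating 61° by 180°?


New hue = (H + rotation) mod 360
New hue = (61 + 180) mod 360
= 241 mod 360
= 241°


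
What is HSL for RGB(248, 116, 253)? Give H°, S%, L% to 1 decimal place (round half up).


Normalize: R'=248/255≈0.9725, G'=116/255≈0.4549, B'=253/255≈0.9922
Max=253/255, Min=116/255, Δ=Max-Min=137/255
L = (Max+Min)/2 = (253+116)/510 = 369/510 = 0.72352… → L = 72.4%
L > 0.5 → S = Δ/(2-Max-Min) = 137/(510-253-116) = 137/141 = 0.97163… → S = 97.2%
(the 1/255 factors cancel in S and H, so raw channel differences can be used)
Max is B' → H = 60 × ((R-G)/Δ + 4) = 60 × ((248-116)/137 + 4)
  132/137 + 4 = 0.9635… + 4 = 4.9635…
  H = 60 × 4.9635… = 297.810…° → H = 297.8°
= HSL(297.8°, 97.2%, 72.4%)


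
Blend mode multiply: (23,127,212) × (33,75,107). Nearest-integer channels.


Multiply: C = A×B/255, rounded to nearest integer
R: 23×33/255 = 759/255 ≈ 2.976 → 3
G: 127×75/255 = 9525/255 ≈ 37.353 → 37
B: 212×107/255 = 22684/255 ≈ 88.957 → 89
= RGB(3, 37, 89)


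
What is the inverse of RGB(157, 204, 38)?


Invert: (255-R, 255-G, 255-B)
R: 255-157 = 98
G: 255-204 = 51
B: 255-38 = 217
= RGB(98, 51, 217)


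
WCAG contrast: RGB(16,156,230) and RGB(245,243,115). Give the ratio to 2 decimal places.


Linearize each sRGB channel c=v/255: c/12.92 if c ≤ 0.04045 else ((c+0.055)/1.055)^2.4
L = 0.2126×R_lin + 0.7152×G_lin + 0.0722×B_lin
Color 1 (16,156,230):
  R=16: 16/255≈0.0627 > 0.04045 → ((0.0627+0.055)/1.055)^2.4 ≈ 0.00518
  G=156: 156/255≈0.6118 > 0.04045 → ((0.6118+0.055)/1.055)^2.4 ≈ 0.33245
  B=230: 230/255≈0.9020 > 0.04045 → ((0.9020+0.055)/1.055)^2.4 ≈ 0.79130
  L1 = 0.2126×0.00518 + 0.7152×0.33245 + 0.0722×0.79130 ≈ 0.29600
Color 2 (245,243,115):
  R=245: 245/255≈0.9608 > 0.04045 → ((0.9608+0.055)/1.055)^2.4 ≈ 0.91310
  G=243: 243/255≈0.9529 > 0.04045 → ((0.9529+0.055)/1.055)^2.4 ≈ 0.89627
  B=115: 115/255≈0.4510 > 0.04045 → ((0.4510+0.055)/1.055)^2.4 ≈ 0.17144
  L2 = 0.2126×0.91310 + 0.7152×0.89627 + 0.0722×0.17144 ≈ 0.84751
Lighter = 0.84751, Darker = 0.29600
Ratio = (L_lighter + 0.05) / (L_darker + 0.05)
Ratio = (0.84751 + 0.05) / (0.29600 + 0.05) = 0.89751 / 0.34600 ≈ 2.5940
Ratio ≈ 2.59:1


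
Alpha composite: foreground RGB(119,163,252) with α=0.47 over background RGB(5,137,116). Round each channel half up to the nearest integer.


C = α×F + (1-α)×B, with 1-α = 0.53
R: 0.47×119 + 0.53×5 = 55.93 + 2.65 = 58.58 → 59
G: 0.47×163 + 0.53×137 = 76.61 + 72.61 = 149.22 → 149
B: 0.47×252 + 0.53×116 = 118.44 + 61.48 = 179.92 → 180
= RGB(59, 149, 180)


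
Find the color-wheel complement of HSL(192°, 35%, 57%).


Complement = opposite side of color wheel = hue + 180°
H' = (192 + 180) mod 360 = 12°
S and L unchanged.
= HSL(12°, 35%, 57%)


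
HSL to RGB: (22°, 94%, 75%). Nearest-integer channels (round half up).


H=22°, S=0.94, L=0.75
C = (1-|2L-1|)×S = (1-|0.50|)×0.94 = 0.47
H' = H/60 = 22/60 ≈ 0.3667; X = C×(1-|H' mod 2 - 1|) ≈ 0.1723
m = L - C/2 = 0.75 - 0.235 = 0.515
Sector ⌊H'⌋ = 0 → (R',G',B') = (0.47, ≈0.1723, 0.0)
RGB = ((R'+m)×255, (G'+m)×255, (B'+m)×255) = (251.175, 175.27, 131.325)
Round half up → RGB(251, 175, 131)


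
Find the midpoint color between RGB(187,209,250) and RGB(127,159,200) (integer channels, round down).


Midpoint: each channel = ⌊(C₁+C₂)/2⌋
R: ⌊(187+127)/2⌋ = 157
G: ⌊(209+159)/2⌋ = 184
B: ⌊(250+200)/2⌋ = 225
= RGB(157, 184, 225)


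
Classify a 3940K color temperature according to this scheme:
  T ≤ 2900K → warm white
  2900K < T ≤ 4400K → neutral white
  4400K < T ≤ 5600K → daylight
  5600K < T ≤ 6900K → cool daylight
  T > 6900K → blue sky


Temperature: 3940K
2900K < 3940K ≤ 4400K → neutral white
Classification: neutral white


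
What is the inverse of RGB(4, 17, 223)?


Invert: (255-R, 255-G, 255-B)
R: 255-4 = 251
G: 255-17 = 238
B: 255-223 = 32
= RGB(251, 238, 32)


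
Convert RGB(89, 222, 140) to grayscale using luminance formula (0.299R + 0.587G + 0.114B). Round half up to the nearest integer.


Gray = 0.299×R + 0.587×G + 0.114×B
Gray = 0.299×89 + 0.587×222 + 0.114×140
Gray = 26.611 + 130.314 + 15.960
Gray = 172.885 → round half up → 173
Gray = 173


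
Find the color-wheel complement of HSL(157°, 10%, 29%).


Complement = opposite side of color wheel = hue + 180°
H' = (157 + 180) mod 360 = 337°
S and L unchanged.
= HSL(337°, 10%, 29%)


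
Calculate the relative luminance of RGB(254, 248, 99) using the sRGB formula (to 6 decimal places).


Linearize each channel (sRGB transfer function): c = v/255; c_lin = c/12.92 if c ≤ 0.04045, else ((c+0.055)/1.055)^2.4
  R: 254/255 ≈ 0.996078 > 0.04045 → ((0.996078+0.055)/1.055)^2.4 ≈ 0.991102
  G: 248/255 ≈ 0.972549 > 0.04045 → ((0.972549+0.055)/1.055)^2.4 ≈ 0.938686
  B: 99/255 ≈ 0.388235 > 0.04045 → ((0.388235+0.055)/1.055)^2.4 ≈ 0.124772
R_lin = 0.991102, G_lin = 0.938686, B_lin = 0.124772
L = 0.2126×R + 0.7152×G + 0.0722×B
L = 0.2126×0.991102 + 0.7152×0.938686 + 0.0722×0.124772
L ≈ 0.891065


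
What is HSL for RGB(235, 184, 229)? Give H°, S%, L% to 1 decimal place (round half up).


Normalize: R'=235/255≈0.9216, G'=184/255≈0.7216, B'=229/255≈0.8980
Max=235/255, Min=184/255, Δ=Max-Min=51/255
L = (Max+Min)/2 = (235+184)/510 = 419/510 = 0.82156… → L = 82.2%
L > 0.5 → S = Δ/(2-Max-Min) = 51/(510-235-184) = 51/91 = 0.56043… → S = 56.0%
(the 1/255 factors cancel in S and H, so raw channel differences can be used)
Max is R' → H = 60 × (((G-B)/Δ) mod 6) = 60 × (((184-229)/51) mod 6)
  (-45)/51 = -0.8823…; negative, so add 6 → 5.1176…
  H = 60 × 5.1176… = 307.058…° → H = 307.1°
= HSL(307.1°, 56.0%, 82.2%)


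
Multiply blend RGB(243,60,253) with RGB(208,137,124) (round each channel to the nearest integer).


Multiply: C = A×B/255, rounded to nearest integer
R: 243×208/255 = 50544/255 ≈ 198.212 → 198
G: 60×137/255 = 8220/255 ≈ 32.235 → 32
B: 253×124/255 = 31372/255 ≈ 123.027 → 123
= RGB(198, 32, 123)


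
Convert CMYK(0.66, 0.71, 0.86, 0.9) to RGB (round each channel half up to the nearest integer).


R = 255 × (1-C) × (1-K) = 255 × 0.34 × 0.10 = 8.67 → 9
G = 255 × (1-M) × (1-K) = 255 × 0.29 × 0.10 = 7.395 → 7
B = 255 × (1-Y) × (1-K) = 255 × 0.14 × 0.10 = 3.57 → 4
= RGB(9, 7, 4)


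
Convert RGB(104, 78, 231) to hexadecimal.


R = 104 → 68 (hex)
G = 78 → 4E (hex)
B = 231 → E7 (hex)
Hex = #684EE7


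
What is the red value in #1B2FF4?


Color: #1B2FF4
R = 1B = 27
G = 2F = 47
B = F4 = 244
Red = 27


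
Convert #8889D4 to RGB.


88 → 136 (R)
89 → 137 (G)
D4 → 212 (B)
= RGB(136, 137, 212)


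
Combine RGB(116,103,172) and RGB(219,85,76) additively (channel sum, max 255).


Additive: each channel = min(255, C₁+C₂)
R: 116+219 = 335 → 255
G: 103+85 = 188 → 188
B: 172+76 = 248 → 248
= RGB(255, 188, 248)


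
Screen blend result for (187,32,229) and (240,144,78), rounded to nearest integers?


Screen: C = 255 - (255-A)×(255-B)/255, rounded to nearest integer
R: 255 - (255-187)×(255-240)/255 = 255 - 1020/255 ≈ 255 - 4.000 = 251.000 → 251
G: 255 - (255-32)×(255-144)/255 = 255 - 24753/255 ≈ 255 - 97.071 = 157.929 → 158
B: 255 - (255-229)×(255-78)/255 = 255 - 4602/255 ≈ 255 - 18.047 = 236.953 → 237
= RGB(251, 158, 237)


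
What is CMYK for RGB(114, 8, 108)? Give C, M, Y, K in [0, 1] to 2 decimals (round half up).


R'=114/255≈0.4471, G'=8/255≈0.0314, B'=108/255≈0.4235
K = 1 - max(R',G',B') = 1 - 114/255 = 141/255 = 0.55294… → 0.55
(1-R'-K)/(1-K) simplifies to (max-R)/max with max = 114:
C = (114-114)/114 = 0/114 = 0 → 0.00
M = (114-8)/114 = 106/114 = 0.92982… → 0.93
Y = (114-108)/114 = 6/114 = 0.05263… → 0.05
= CMYK(0.00, 0.93, 0.05, 0.55)


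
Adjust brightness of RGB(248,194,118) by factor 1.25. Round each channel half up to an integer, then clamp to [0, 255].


Multiply each channel by 1.25, round half up, clamp to [0, 255]
R: 248×1.25 = 310 → clamp → 255
G: 194×1.25 = 242.5 → round → 243
B: 118×1.25 = 147.5 → round → 148
= RGB(255, 243, 148)


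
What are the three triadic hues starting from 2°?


Triadic: equally spaced at 120° intervals
H1 = 2°
H2 = (2 + 120) mod 360 = 122°
H3 = (2 + 240) mod 360 = 242°
Triadic = 2°, 122°, 242°


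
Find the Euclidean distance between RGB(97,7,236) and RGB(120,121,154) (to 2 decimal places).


d = √[(R₁-R₂)² + (G₁-G₂)² + (B₁-B₂)²]
d = √[(97-120)² + (7-121)² + (236-154)²]
d = √[529 + 12996 + 6724]
d = √20249
d ≈ 142.30


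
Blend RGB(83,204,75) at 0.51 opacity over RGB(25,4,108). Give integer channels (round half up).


C = α×F + (1-α)×B, with 1-α = 0.49
R: 0.51×83 + 0.49×25 = 42.33 + 12.25 = 54.58 → 55
G: 0.51×204 + 0.49×4 = 104.04 + 1.96 = 106.00 → 106
B: 0.51×75 + 0.49×108 = 38.25 + 52.92 = 91.17 → 91
= RGB(55, 106, 91)


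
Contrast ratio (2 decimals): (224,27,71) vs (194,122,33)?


Linearize each sRGB channel c=v/255: c/12.92 if c ≤ 0.04045 else ((c+0.055)/1.055)^2.4
L = 0.2126×R_lin + 0.7152×G_lin + 0.0722×B_lin
Color 1 (224,27,71):
  R=224: 224/255≈0.8784 > 0.04045 → ((0.8784+0.055)/1.055)^2.4 ≈ 0.74540
  G=27: 27/255≈0.1059 > 0.04045 → ((0.1059+0.055)/1.055)^2.4 ≈ 0.01096
  B=71: 71/255≈0.2784 > 0.04045 → ((0.2784+0.055)/1.055)^2.4 ≈ 0.06301
  L1 = 0.2126×0.74540 + 0.7152×0.01096 + 0.0722×0.06301 ≈ 0.17086
Color 2 (194,122,33):
  R=194: 194/255≈0.7608 > 0.04045 → ((0.7608+0.055)/1.055)^2.4 ≈ 0.53948
  G=122: 122/255≈0.4784 > 0.04045 → ((0.4784+0.055)/1.055)^2.4 ≈ 0.19462
  B=33: 33/255≈0.1294 > 0.04045 → ((0.1294+0.055)/1.055)^2.4 ≈ 0.01521
  L2 = 0.2126×0.53948 + 0.7152×0.19462 + 0.0722×0.01521 ≈ 0.25498
Lighter = 0.25498, Darker = 0.17086
Ratio = (L_lighter + 0.05) / (L_darker + 0.05)
Ratio = (0.25498 + 0.05) / (0.17086 + 0.05) = 0.30498 / 0.22086 ≈ 1.3809
Ratio ≈ 1.38:1


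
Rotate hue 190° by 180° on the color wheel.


New hue = (H + rotation) mod 360
New hue = (190 + 180) mod 360
= 370 mod 360
= 10°


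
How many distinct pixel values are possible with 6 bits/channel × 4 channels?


Total bits = 6 bits/channel × 4 channels = 24 bits
Distinct pixel values = 2^24
= 16,777,216 pixel values


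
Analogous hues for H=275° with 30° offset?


Base hue: 275°
Left analog: (275 - 30) mod 360 = 245°
Right analog: (275 + 30) mod 360 = 305°
Analogous hues = 245° and 305°


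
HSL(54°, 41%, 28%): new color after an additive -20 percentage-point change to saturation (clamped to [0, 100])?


Original S = 41%
Adjustment = -20 percentage points
New S = 41 + (-20) = 21
Clamp to [0, 100] → 21
= HSL(54°, 21%, 28%)


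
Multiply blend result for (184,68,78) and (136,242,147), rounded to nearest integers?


Multiply: C = A×B/255, rounded to nearest integer
R: 184×136/255 = 25024/255 ≈ 98.133 → 98
G: 68×242/255 = 16456/255 ≈ 64.533 → 65
B: 78×147/255 = 11466/255 ≈ 44.965 → 45
= RGB(98, 65, 45)


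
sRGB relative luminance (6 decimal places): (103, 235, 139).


Linearize each channel (sRGB transfer function): c = v/255; c_lin = c/12.92 if c ≤ 0.04045, else ((c+0.055)/1.055)^2.4
  R: 103/255 ≈ 0.403922 > 0.04045 → ((0.403922+0.055)/1.055)^2.4 ≈ 0.135633
  G: 235/255 ≈ 0.921569 > 0.04045 → ((0.921569+0.055)/1.055)^2.4 ≈ 0.830770
  B: 139/255 ≈ 0.545098 > 0.04045 → ((0.545098+0.055)/1.055)^2.4 ≈ 0.258183
R_lin = 0.135633, G_lin = 0.830770, B_lin = 0.258183
L = 0.2126×R + 0.7152×G + 0.0722×B
L = 0.2126×0.135633 + 0.7152×0.830770 + 0.0722×0.258183
L ≈ 0.641643


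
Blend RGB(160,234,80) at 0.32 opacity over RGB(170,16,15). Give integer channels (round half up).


C = α×F + (1-α)×B, with 1-α = 0.68
R: 0.32×160 + 0.68×170 = 51.20 + 115.60 = 166.80 → 167
G: 0.32×234 + 0.68×16 = 74.88 + 10.88 = 85.76 → 86
B: 0.32×80 + 0.68×15 = 25.60 + 10.20 = 35.80 → 36
= RGB(167, 86, 36)


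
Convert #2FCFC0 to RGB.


2F → 47 (R)
CF → 207 (G)
C0 → 192 (B)
= RGB(47, 207, 192)


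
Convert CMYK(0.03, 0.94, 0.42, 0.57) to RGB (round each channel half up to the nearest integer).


R = 255 × (1-C) × (1-K) = 255 × 0.97 × 0.43 = 106.3605 → 106
G = 255 × (1-M) × (1-K) = 255 × 0.06 × 0.43 = 6.579 → 7
B = 255 × (1-Y) × (1-K) = 255 × 0.58 × 0.43 = 63.597 → 64
= RGB(106, 7, 64)


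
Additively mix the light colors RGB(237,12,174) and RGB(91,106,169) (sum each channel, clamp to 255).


Additive: each channel = min(255, C₁+C₂)
R: 237+91 = 328 → 255
G: 12+106 = 118 → 118
B: 174+169 = 343 → 255
= RGB(255, 118, 255)


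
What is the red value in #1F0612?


Color: #1F0612
R = 1F = 31
G = 06 = 6
B = 12 = 18
Red = 31


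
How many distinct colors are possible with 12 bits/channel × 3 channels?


Total bits = 12 bits/channel × 3 channels = 36 bits
Distinct colors = 2^36
= 68,719,476,736 colors


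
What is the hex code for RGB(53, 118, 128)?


R = 53 → 35 (hex)
G = 118 → 76 (hex)
B = 128 → 80 (hex)
Hex = #357680


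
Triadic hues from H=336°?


Triadic: equally spaced at 120° intervals
H1 = 336°
H2 = (336 + 120) mod 360 = 96°
H3 = (336 + 240) mod 360 = 216°
Triadic = 336°, 96°, 216°


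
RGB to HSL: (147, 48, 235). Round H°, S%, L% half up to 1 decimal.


Normalize: R'=147/255≈0.5765, G'=48/255≈0.1882, B'=235/255≈0.9216
Max=235/255, Min=48/255, Δ=Max-Min=187/255
L = (Max+Min)/2 = (235+48)/510 = 283/510 = 0.55490… → L = 55.5%
L > 0.5 → S = Δ/(2-Max-Min) = 187/(510-235-48) = 187/227 = 0.82378… → S = 82.4%
(the 1/255 factors cancel in S and H, so raw channel differences can be used)
Max is B' → H = 60 × ((R-G)/Δ + 4) = 60 × ((147-48)/187 + 4)
  99/187 + 4 = 0.5294… + 4 = 4.5294…
  H = 60 × 4.5294… = 271.764…° → H = 271.8°
= HSL(271.8°, 82.4%, 55.5%)


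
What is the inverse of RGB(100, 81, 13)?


Invert: (255-R, 255-G, 255-B)
R: 255-100 = 155
G: 255-81 = 174
B: 255-13 = 242
= RGB(155, 174, 242)


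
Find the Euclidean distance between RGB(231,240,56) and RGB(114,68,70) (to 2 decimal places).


d = √[(R₁-R₂)² + (G₁-G₂)² + (B₁-B₂)²]
d = √[(231-114)² + (240-68)² + (56-70)²]
d = √[13689 + 29584 + 196]
d = √43469
d ≈ 208.49


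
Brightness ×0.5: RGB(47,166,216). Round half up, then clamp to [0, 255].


Multiply each channel by 0.5, round half up, clamp to [0, 255]
R: 47×0.5 = 23.5 → round → 24
G: 166×0.5 = 83
B: 216×0.5 = 108
= RGB(24, 83, 108)


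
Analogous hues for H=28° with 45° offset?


Base hue: 28°
Left analog: (28 - 45) mod 360 = 343°
Right analog: (28 + 45) mod 360 = 73°
Analogous hues = 343° and 73°


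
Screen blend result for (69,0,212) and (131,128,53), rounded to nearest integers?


Screen: C = 255 - (255-A)×(255-B)/255, rounded to nearest integer
R: 255 - (255-69)×(255-131)/255 = 255 - 23064/255 ≈ 255 - 90.447 = 164.553 → 165
G: 255 - (255-0)×(255-128)/255 = 255 - 32385/255 ≈ 255 - 127.000 = 128.000 → 128
B: 255 - (255-212)×(255-53)/255 = 255 - 8686/255 ≈ 255 - 34.063 = 220.937 → 221
= RGB(165, 128, 221)


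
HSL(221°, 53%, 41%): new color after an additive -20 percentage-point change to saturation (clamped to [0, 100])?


Original S = 53%
Adjustment = -20 percentage points
New S = 53 + (-20) = 33
Clamp to [0, 100] → 33
= HSL(221°, 33%, 41%)


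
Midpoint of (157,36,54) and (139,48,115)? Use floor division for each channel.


Midpoint: each channel = ⌊(C₁+C₂)/2⌋
R: ⌊(157+139)/2⌋ = 148
G: ⌊(36+48)/2⌋ = 42
B: ⌊(54+115)/2⌋ = 84
= RGB(148, 42, 84)


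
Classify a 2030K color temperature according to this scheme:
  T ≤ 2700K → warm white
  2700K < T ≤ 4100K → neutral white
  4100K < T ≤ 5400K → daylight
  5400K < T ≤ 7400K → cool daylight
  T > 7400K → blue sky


Temperature: 2030K
2030K ≤ 2700K → warm white
Classification: warm white


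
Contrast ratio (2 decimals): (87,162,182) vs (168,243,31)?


Linearize each sRGB channel c=v/255: c/12.92 if c ≤ 0.04045 else ((c+0.055)/1.055)^2.4
L = 0.2126×R_lin + 0.7152×G_lin + 0.0722×B_lin
Color 1 (87,162,182):
  R=87: 87/255≈0.3412 > 0.04045 → ((0.3412+0.055)/1.055)^2.4 ≈ 0.09531
  G=162: 162/255≈0.6353 > 0.04045 → ((0.6353+0.055)/1.055)^2.4 ≈ 0.36131
  B=182: 182/255≈0.7137 > 0.04045 → ((0.7137+0.055)/1.055)^2.4 ≈ 0.46778
  L1 = 0.2126×0.09531 + 0.7152×0.36131 + 0.0722×0.46778 ≈ 0.31244
Color 2 (168,243,31):
  R=168: 168/255≈0.6588 > 0.04045 → ((0.6588+0.055)/1.055)^2.4 ≈ 0.39157
  G=243: 243/255≈0.9529 > 0.04045 → ((0.9529+0.055)/1.055)^2.4 ≈ 0.89627
  B=31: 31/255≈0.1216 > 0.04045 → ((0.1216+0.055)/1.055)^2.4 ≈ 0.01370
  L2 = 0.2126×0.39157 + 0.7152×0.89627 + 0.0722×0.01370 ≈ 0.72525
Lighter = 0.72525, Darker = 0.31244
Ratio = (L_lighter + 0.05) / (L_darker + 0.05)
Ratio = (0.72525 + 0.05) / (0.31244 + 0.05) = 0.77525 / 0.36244 ≈ 2.1390
Ratio ≈ 2.14:1


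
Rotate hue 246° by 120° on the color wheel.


New hue = (H + rotation) mod 360
New hue = (246 + 120) mod 360
= 366 mod 360
= 6°


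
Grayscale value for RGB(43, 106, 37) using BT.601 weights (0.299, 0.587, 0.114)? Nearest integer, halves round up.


Gray = 0.299×R + 0.587×G + 0.114×B
Gray = 0.299×43 + 0.587×106 + 0.114×37
Gray = 12.857 + 62.222 + 4.218
Gray = 79.297 → round half up → 79
Gray = 79


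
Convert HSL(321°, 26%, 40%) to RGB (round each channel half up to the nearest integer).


H=321°, S=0.26, L=0.40
C = (1-|2L-1|)×S = (1-|-0.20|)×0.26 = 0.208
H' = H/60 = 321/60 ≈ 5.3500; X = C×(1-|H' mod 2 - 1|) = 0.1352
m = L - C/2 = 0.40 - 0.104 = 0.296
Sector ⌊H'⌋ = 5 → (R',G',B') = (0.208, 0.0, 0.1352)
RGB = ((R'+m)×255, (G'+m)×255, (B'+m)×255) = (128.52, 75.48, 109.956)
Round half up → RGB(129, 75, 110)


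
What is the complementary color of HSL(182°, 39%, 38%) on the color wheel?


Complement = opposite side of color wheel = hue + 180°
H' = (182 + 180) mod 360 = 2°
S and L unchanged.
= HSL(2°, 39%, 38%)


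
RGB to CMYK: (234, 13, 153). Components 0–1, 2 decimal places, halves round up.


R'=234/255≈0.9176, G'=13/255≈0.0510, B'=153/255≈0.6000
K = 1 - max(R',G',B') = 1 - 234/255 = 21/255 = 0.08235… → 0.08
(1-R'-K)/(1-K) simplifies to (max-R)/max with max = 234:
C = (234-234)/234 = 0/234 = 0 → 0.00
M = (234-13)/234 = 221/234 = 0.94444… → 0.94
Y = (234-153)/234 = 81/234 = 0.34615… → 0.35
= CMYK(0.00, 0.94, 0.35, 0.08)


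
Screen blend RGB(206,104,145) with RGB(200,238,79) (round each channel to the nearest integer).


Screen: C = 255 - (255-A)×(255-B)/255, rounded to nearest integer
R: 255 - (255-206)×(255-200)/255 = 255 - 2695/255 ≈ 255 - 10.569 = 244.431 → 244
G: 255 - (255-104)×(255-238)/255 = 255 - 2567/255 ≈ 255 - 10.067 = 244.933 → 245
B: 255 - (255-145)×(255-79)/255 = 255 - 19360/255 ≈ 255 - 75.922 = 179.078 → 179
= RGB(244, 245, 179)


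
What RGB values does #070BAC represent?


07 → 7 (R)
0B → 11 (G)
AC → 172 (B)
= RGB(7, 11, 172)


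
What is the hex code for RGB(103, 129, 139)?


R = 103 → 67 (hex)
G = 129 → 81 (hex)
B = 139 → 8B (hex)
Hex = #67818B


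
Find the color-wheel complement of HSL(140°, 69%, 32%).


Complement = opposite side of color wheel = hue + 180°
H' = (140 + 180) mod 360 = 320°
S and L unchanged.
= HSL(320°, 69%, 32%)


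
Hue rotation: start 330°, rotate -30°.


New hue = (H + rotation) mod 360
New hue = (330 -30) mod 360
= 300 mod 360
= 300°


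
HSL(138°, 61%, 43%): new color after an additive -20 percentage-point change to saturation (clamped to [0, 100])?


Original S = 61%
Adjustment = -20 percentage points
New S = 61 + (-20) = 41
Clamp to [0, 100] → 41
= HSL(138°, 41%, 43%)


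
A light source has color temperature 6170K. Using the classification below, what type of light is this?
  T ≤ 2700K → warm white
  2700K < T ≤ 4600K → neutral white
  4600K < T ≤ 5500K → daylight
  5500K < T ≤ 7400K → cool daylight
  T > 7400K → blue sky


Temperature: 6170K
5500K < 6170K ≤ 7400K → cool daylight
Classification: cool daylight


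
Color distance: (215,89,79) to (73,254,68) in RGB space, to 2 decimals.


d = √[(R₁-R₂)² + (G₁-G₂)² + (B₁-B₂)²]
d = √[(215-73)² + (89-254)² + (79-68)²]
d = √[20164 + 27225 + 121]
d = √47510
d ≈ 217.97


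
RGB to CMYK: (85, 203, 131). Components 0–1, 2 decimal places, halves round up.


R'=85/255≈0.3333, G'=203/255≈0.7961, B'=131/255≈0.5137
K = 1 - max(R',G',B') = 1 - 203/255 = 52/255 = 0.20392… → 0.20
(1-R'-K)/(1-K) simplifies to (max-R)/max with max = 203:
C = (203-85)/203 = 118/203 = 0.58128… → 0.58
M = (203-203)/203 = 0/203 = 0 → 0.00
Y = (203-131)/203 = 72/203 = 0.35467… → 0.35
= CMYK(0.58, 0.00, 0.35, 0.20)


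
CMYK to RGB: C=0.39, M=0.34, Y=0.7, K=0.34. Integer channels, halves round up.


R = 255 × (1-C) × (1-K) = 255 × 0.61 × 0.66 = 102.663 → 103
G = 255 × (1-M) × (1-K) = 255 × 0.66 × 0.66 = 111.078 → 111
B = 255 × (1-Y) × (1-K) = 255 × 0.30 × 0.66 = 50.49 → 50
= RGB(103, 111, 50)


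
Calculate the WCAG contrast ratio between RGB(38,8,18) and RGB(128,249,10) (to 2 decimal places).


Linearize each sRGB channel c=v/255: c/12.92 if c ≤ 0.04045 else ((c+0.055)/1.055)^2.4
L = 0.2126×R_lin + 0.7152×G_lin + 0.0722×B_lin
Color 1 (38,8,18):
  R=38: 38/255≈0.1490 > 0.04045 → ((0.1490+0.055)/1.055)^2.4 ≈ 0.01938
  G=8: 8/255≈0.0314 ≤ 0.04045 → 0.0314/12.92 ≈ 0.00243
  B=18: 18/255≈0.0706 > 0.04045 → ((0.0706+0.055)/1.055)^2.4 ≈ 0.00605
  L1 = 0.2126×0.01938 + 0.7152×0.00243 + 0.0722×0.00605 ≈ 0.00629
Color 2 (128,249,10):
  R=128: 128/255≈0.5020 > 0.04045 → ((0.5020+0.055)/1.055)^2.4 ≈ 0.21586
  G=249: 249/255≈0.9765 > 0.04045 → ((0.9765+0.055)/1.055)^2.4 ≈ 0.94731
  B=10: 10/255≈0.0392 ≤ 0.04045 → 0.0392/12.92 ≈ 0.00304
  L2 = 0.2126×0.21586 + 0.7152×0.94731 + 0.0722×0.00304 ≈ 0.72362
Lighter = 0.72362, Darker = 0.00629
Ratio = (L_lighter + 0.05) / (L_darker + 0.05)
Ratio = (0.72362 + 0.05) / (0.00629 + 0.05) = 0.77362 / 0.05629 ≈ 13.7426
Ratio ≈ 13.74:1


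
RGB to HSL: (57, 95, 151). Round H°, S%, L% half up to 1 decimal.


Normalize: R'=57/255≈0.2235, G'=95/255≈0.3725, B'=151/255≈0.5922
Max=151/255, Min=57/255, Δ=Max-Min=94/255
L = (Max+Min)/2 = (151+57)/510 = 208/510 = 0.40784… → L = 40.8%
L ≤ 0.5 → S = Δ/(Max+Min) = 94/(151+57) = 94/208 = 0.45192… → S = 45.2%
(the 1/255 factors cancel in S and H, so raw channel differences can be used)
Max is B' → H = 60 × ((R-G)/Δ + 4) = 60 × ((57-95)/94 + 4)
  -38/94 + 4 = -0.4042… + 4 = 3.5957…
  H = 60 × 3.5957… = 215.744…° → H = 215.7°
= HSL(215.7°, 45.2%, 40.8%)


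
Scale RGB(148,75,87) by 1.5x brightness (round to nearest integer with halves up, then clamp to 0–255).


Multiply each channel by 1.5, round half up, clamp to [0, 255]
R: 148×1.5 = 222
G: 75×1.5 = 112.5 → round → 113
B: 87×1.5 = 130.5 → round → 131
= RGB(222, 113, 131)


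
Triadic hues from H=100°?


Triadic: equally spaced at 120° intervals
H1 = 100°
H2 = (100 + 120) mod 360 = 220°
H3 = (100 + 240) mod 360 = 340°
Triadic = 100°, 220°, 340°


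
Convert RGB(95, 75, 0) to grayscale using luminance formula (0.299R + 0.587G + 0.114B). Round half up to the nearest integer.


Gray = 0.299×R + 0.587×G + 0.114×B
Gray = 0.299×95 + 0.587×75 + 0.114×0
Gray = 28.405 + 44.025 + 0.000
Gray = 72.430 → round half up → 72
Gray = 72


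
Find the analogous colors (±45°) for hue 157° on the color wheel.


Base hue: 157°
Left analog: (157 - 45) mod 360 = 112°
Right analog: (157 + 45) mod 360 = 202°
Analogous hues = 112° and 202°


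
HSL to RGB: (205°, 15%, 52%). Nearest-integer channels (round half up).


H=205°, S=0.15, L=0.52
C = (1-|2L-1|)×S = (1-|0.04|)×0.15 = 0.144
H' = H/60 = 205/60 ≈ 3.4167; X = C×(1-|H' mod 2 - 1|) = 0.084
m = L - C/2 = 0.52 - 0.072 = 0.448
Sector ⌊H'⌋ = 3 → (R',G',B') = (0.0, 0.084, 0.144)
RGB = ((R'+m)×255, (G'+m)×255, (B'+m)×255) = (114.24, 135.66, 150.96)
Round half up → RGB(114, 136, 151)


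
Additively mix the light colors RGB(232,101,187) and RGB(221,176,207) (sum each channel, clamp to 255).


Additive: each channel = min(255, C₁+C₂)
R: 232+221 = 453 → 255
G: 101+176 = 277 → 255
B: 187+207 = 394 → 255
= RGB(255, 255, 255)


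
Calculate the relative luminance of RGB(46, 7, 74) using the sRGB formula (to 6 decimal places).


Linearize each channel (sRGB transfer function): c = v/255; c_lin = c/12.92 if c ≤ 0.04045, else ((c+0.055)/1.055)^2.4
  R: 46/255 ≈ 0.180392 > 0.04045 → ((0.180392+0.055)/1.055)^2.4 ≈ 0.027321
  G: 7/255 ≈ 0.027451 ≤ 0.04045 → 0.027451/12.92 ≈ 0.002125
  B: 74/255 ≈ 0.290196 > 0.04045 → ((0.290196+0.055)/1.055)^2.4 ≈ 0.068478
R_lin = 0.027321, G_lin = 0.002125, B_lin = 0.068478
L = 0.2126×R + 0.7152×G + 0.0722×B
L = 0.2126×0.027321 + 0.7152×0.002125 + 0.0722×0.068478
L ≈ 0.012272


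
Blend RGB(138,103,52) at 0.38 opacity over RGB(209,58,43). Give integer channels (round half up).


C = α×F + (1-α)×B, with 1-α = 0.62
R: 0.38×138 + 0.62×209 = 52.44 + 129.58 = 182.02 → 182
G: 0.38×103 + 0.62×58 = 39.14 + 35.96 = 75.10 → 75
B: 0.38×52 + 0.62×43 = 19.76 + 26.66 = 46.42 → 46
= RGB(182, 75, 46)


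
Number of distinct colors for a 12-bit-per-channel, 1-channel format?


Total bits = 12 bits/channel × 1 channels = 12 bits
Distinct colors = 2^12
= 4,096 colors


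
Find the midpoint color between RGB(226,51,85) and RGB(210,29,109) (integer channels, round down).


Midpoint: each channel = ⌊(C₁+C₂)/2⌋
R: ⌊(226+210)/2⌋ = 218
G: ⌊(51+29)/2⌋ = 40
B: ⌊(85+109)/2⌋ = 97
= RGB(218, 40, 97)


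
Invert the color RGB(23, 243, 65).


Invert: (255-R, 255-G, 255-B)
R: 255-23 = 232
G: 255-243 = 12
B: 255-65 = 190
= RGB(232, 12, 190)


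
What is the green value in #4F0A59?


Color: #4F0A59
R = 4F = 79
G = 0A = 10
B = 59 = 89
Green = 10


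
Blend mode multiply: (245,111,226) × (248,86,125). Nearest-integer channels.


Multiply: C = A×B/255, rounded to nearest integer
R: 245×248/255 = 60760/255 ≈ 238.275 → 238
G: 111×86/255 = 9546/255 ≈ 37.435 → 37
B: 226×125/255 = 28250/255 ≈ 110.784 → 111
= RGB(238, 37, 111)


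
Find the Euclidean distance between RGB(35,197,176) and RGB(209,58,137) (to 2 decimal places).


d = √[(R₁-R₂)² + (G₁-G₂)² + (B₁-B₂)²]
d = √[(35-209)² + (197-58)² + (176-137)²]
d = √[30276 + 19321 + 1521]
d = √51118
d ≈ 226.09


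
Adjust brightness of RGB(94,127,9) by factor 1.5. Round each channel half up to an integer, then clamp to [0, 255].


Multiply each channel by 1.5, round half up, clamp to [0, 255]
R: 94×1.5 = 141
G: 127×1.5 = 190.5 → round → 191
B: 9×1.5 = 13.5 → round → 14
= RGB(141, 191, 14)


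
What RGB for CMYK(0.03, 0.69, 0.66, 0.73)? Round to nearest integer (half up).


R = 255 × (1-C) × (1-K) = 255 × 0.97 × 0.27 = 66.7845 → 67
G = 255 × (1-M) × (1-K) = 255 × 0.31 × 0.27 = 21.3435 → 21
B = 255 × (1-Y) × (1-K) = 255 × 0.34 × 0.27 = 23.409 → 23
= RGB(67, 21, 23)


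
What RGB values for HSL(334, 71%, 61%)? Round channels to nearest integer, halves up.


H=334°, S=0.71, L=0.61
C = (1-|2L-1|)×S = (1-|0.22|)×0.71 = 0.5538
H' = H/60 = 334/60 ≈ 5.5667; X = C×(1-|H' mod 2 - 1|) = 0.23998
m = L - C/2 = 0.61 - 0.2769 = 0.3331
Sector ⌊H'⌋ = 5 → (R',G',B') = (0.5538, 0.0, 0.23998)
RGB = ((R'+m)×255, (G'+m)×255, (B'+m)×255) = (226.1595, 84.9405, 146.1354)
Round half up → RGB(226, 85, 146)


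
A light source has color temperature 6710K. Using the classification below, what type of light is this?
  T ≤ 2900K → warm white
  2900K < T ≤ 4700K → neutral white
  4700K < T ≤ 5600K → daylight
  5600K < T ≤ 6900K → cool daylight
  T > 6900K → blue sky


Temperature: 6710K
5600K < 6710K ≤ 6900K → cool daylight
Classification: cool daylight


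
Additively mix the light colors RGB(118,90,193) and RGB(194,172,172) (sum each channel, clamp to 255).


Additive: each channel = min(255, C₁+C₂)
R: 118+194 = 312 → 255
G: 90+172 = 262 → 255
B: 193+172 = 365 → 255
= RGB(255, 255, 255)


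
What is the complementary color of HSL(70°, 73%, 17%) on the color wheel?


Complement = opposite side of color wheel = hue + 180°
H' = (70 + 180) mod 360 = 250°
S and L unchanged.
= HSL(250°, 73%, 17%)


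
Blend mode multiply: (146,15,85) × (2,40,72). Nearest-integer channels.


Multiply: C = A×B/255, rounded to nearest integer
R: 146×2/255 = 292/255 ≈ 1.145 → 1
G: 15×40/255 = 600/255 ≈ 2.353 → 2
B: 85×72/255 = 6120/255 ≈ 24.000 → 24
= RGB(1, 2, 24)
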